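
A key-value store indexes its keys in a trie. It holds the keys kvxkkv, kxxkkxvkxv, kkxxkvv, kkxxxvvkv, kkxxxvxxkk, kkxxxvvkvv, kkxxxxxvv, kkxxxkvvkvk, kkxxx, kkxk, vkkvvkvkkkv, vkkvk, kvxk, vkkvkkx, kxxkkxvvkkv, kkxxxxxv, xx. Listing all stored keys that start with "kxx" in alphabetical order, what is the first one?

kxxkkxvkxv

Filter for "kxx…" and sort: "kxxkkxvkxv", "kxxkkxvvkkv"
The 1st is kxxkkxvkxv.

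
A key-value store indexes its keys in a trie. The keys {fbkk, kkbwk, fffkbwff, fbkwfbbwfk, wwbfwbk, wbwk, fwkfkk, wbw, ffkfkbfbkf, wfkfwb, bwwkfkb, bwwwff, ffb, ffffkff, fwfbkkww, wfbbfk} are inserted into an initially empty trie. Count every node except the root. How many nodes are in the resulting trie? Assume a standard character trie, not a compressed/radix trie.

For each word, the new-node count is its length minus the longest prefix already in the trie:
  "fbkk" → 4 new (f, b, k, k)
  "kkbwk" → 5 new (k, k, b, w, k)
  "fffkbwff" → prefix "f" already present; 7 new (f, f, k, b, w, f, f)
  "fbkwfbbwfk" → prefix "fbk" already present; 7 new (w, f, b, b, w, f, k)
  "wwbfwbk" → 7 new (w, w, b, f, w, b, k)
  "wbwk" → prefix "w" already present; 3 new (b, w, k)
  "fwkfkk" → prefix "f" already present; 5 new (w, k, f, k, k)
  "wbw" → prefix "wbw" already present; 0 new (none)
  "ffkfkbfbkf" → prefix "ff" already present; 8 new (k, f, k, b, f, b, k, f)
  "wfkfwb" → prefix "w" already present; 5 new (f, k, f, w, b)
  "bwwkfkb" → 7 new (b, w, w, k, f, k, b)
  "bwwwff" → prefix "bww" already present; 3 new (w, f, f)
  "ffb" → prefix "ff" already present; 1 new (b)
  "ffffkff" → prefix "fff" already present; 4 new (f, k, f, f)
  "fwfbkkww" → prefix "fw" already present; 6 new (f, b, k, k, w, w)
  "wfbbfk" → prefix "wf" already present; 4 new (b, b, f, k)
Total nodes = 4 + 5 + 7 + 7 + 7 + 3 + 5 + 0 + 8 + 5 + 7 + 3 + 1 + 4 + 6 + 4 = 76

76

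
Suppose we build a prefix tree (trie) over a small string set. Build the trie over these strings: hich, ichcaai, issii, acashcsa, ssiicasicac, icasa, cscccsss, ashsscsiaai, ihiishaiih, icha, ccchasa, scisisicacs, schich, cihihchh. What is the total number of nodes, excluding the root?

92

Count nodes per top-level branch (shared prefixes stored once):
  'a'-branch (acashcsa, ashsscsiaai): 18 nodes
  'c'-branch (ccchasa, cihihchh, cscccsss): 21 nodes
  'h'-branch (hich): 4 nodes
  'i'-branch (icasa, icha, ichcaai, ihiishaiih, issii): 24 nodes
  's'-branch (schich, scisisicacs, ssiicasicac): 25 nodes
Sum: 92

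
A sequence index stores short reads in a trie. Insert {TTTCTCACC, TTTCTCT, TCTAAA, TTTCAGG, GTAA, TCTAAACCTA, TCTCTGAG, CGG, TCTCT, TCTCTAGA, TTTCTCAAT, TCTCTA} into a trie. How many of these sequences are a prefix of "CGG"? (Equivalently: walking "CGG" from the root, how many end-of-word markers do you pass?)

1

Walk "CGG" from the root; an end-of-word marker is hit whenever a stored word is a prefix of "CGG".
Prefixes of the query that are stored words: "CGG"
Count: 1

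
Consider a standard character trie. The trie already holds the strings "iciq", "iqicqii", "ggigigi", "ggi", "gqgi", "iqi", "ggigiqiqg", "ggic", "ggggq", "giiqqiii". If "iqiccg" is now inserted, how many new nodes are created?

The longest prefix of "iqiccg" already in the trie is "iqic" (length 4).
New nodes needed: |"iqiccg"| − 4 = 6 − 4 = 2.

2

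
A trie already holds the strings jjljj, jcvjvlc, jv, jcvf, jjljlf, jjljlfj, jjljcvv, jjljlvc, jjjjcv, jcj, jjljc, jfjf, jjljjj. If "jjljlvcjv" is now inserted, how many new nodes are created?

2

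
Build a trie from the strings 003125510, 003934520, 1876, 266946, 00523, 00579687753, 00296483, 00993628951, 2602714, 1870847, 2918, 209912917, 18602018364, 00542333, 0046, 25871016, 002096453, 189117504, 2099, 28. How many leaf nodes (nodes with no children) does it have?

A leaf is a node with no children — equivalently, the end of a word that is not a proper prefix of any other stored word.
Those words: "002096453", "00296483", "003125510", "003934520", "0046", "00523", "00542333", "00579687753", "00993628951", "18602018364", "1870847", "1876", "189117504", "209912917", "25871016", "2602714", "266946", "28", "2918"
Leaf count: 19

19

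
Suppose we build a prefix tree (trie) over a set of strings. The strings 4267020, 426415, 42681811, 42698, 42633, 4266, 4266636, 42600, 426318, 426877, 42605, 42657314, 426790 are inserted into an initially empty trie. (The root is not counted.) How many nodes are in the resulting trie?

Trace insertions, counting only characters that open a new branch:
  "4267020" → 7 new (4, 2, 6, 7, 0, 2, 0)
  "426415" → prefix "426" already present; 3 new (4, 1, 5)
  "42681811" → prefix "426" already present; 5 new (8, 1, 8, 1, 1)
  "42698" → prefix "426" already present; 2 new (9, 8)
  "42633" → prefix "426" already present; 2 new (3, 3)
  "4266" → prefix "426" already present; 1 new (6)
  "4266636" → prefix "4266" already present; 3 new (6, 3, 6)
  "42600" → prefix "426" already present; 2 new (0, 0)
  "426318" → prefix "4263" already present; 2 new (1, 8)
  "426877" → prefix "4268" already present; 2 new (7, 7)
  "42605" → prefix "4260" already present; 1 new (5)
  "42657314" → prefix "426" already present; 5 new (5, 7, 3, 1, 4)
  "426790" → prefix "4267" already present; 2 new (9, 0)
Total nodes = 7 + 3 + 5 + 2 + 2 + 1 + 3 + 2 + 2 + 2 + 1 + 5 + 2 = 37

37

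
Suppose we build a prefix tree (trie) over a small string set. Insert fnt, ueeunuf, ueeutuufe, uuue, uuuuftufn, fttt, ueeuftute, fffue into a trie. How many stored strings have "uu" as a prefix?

2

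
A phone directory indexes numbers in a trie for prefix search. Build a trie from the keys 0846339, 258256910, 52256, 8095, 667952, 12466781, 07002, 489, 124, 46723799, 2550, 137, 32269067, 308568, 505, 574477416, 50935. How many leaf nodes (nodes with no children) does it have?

A leaf is a node with no children — equivalently, the end of a word that is not a proper prefix of any other stored word.
Those words: "07002", "0846339", "12466781", "137", "2550", "258256910", "308568", "32269067", "46723799", "489", "505", "50935", "52256", "574477416", "667952", "8095"
Leaf count: 16

16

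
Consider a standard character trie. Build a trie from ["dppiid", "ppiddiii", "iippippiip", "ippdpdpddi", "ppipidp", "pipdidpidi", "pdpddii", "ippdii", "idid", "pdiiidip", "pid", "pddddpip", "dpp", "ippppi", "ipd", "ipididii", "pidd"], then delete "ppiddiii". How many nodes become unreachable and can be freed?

5

A node on "ppiddiii"'s path can go only if nothing else ends at it or branches off below it.
The suffix "ddiii" (5 nodes) is used only by "ppiddiii"; the node for "ppi" still has the child "p", so pruning stops there.
Nodes removed: 5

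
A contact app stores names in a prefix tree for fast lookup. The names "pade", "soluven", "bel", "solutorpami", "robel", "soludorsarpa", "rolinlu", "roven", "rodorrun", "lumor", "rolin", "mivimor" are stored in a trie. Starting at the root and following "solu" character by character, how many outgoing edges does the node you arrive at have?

3

Walk "solu" from the root, arriving at one node.
Distinct next characters after "solu": d, t, v.
That node has 3 child edges.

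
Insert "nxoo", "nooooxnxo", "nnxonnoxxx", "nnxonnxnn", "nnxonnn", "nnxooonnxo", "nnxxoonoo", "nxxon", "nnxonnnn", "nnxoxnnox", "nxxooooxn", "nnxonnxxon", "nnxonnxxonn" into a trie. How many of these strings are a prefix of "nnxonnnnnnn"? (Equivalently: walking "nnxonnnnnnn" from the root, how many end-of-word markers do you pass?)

Walk "nnxonnnnnnn" from the root; an end-of-word marker is hit whenever a stored word is a prefix of "nnxonnnnnnn".
Prefixes of the query that are stored words: "nnxonnn", "nnxonnnn"
Count: 2

2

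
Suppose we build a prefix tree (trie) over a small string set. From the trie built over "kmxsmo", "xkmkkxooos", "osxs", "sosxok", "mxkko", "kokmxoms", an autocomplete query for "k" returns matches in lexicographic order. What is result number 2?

kokmxoms

DFS of the "k" subtree visits, in order: "kmxsmo", "kokmxoms"
Position 2: kokmxoms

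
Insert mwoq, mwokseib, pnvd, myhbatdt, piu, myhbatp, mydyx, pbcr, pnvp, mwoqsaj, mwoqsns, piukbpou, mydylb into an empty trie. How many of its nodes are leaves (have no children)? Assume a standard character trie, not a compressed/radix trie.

A leaf is a node with no children — equivalently, the end of a word that is not a proper prefix of any other stored word.
Those words: "mwokseib", "mwoqsaj", "mwoqsns", "mydylb", "mydyx", "myhbatdt", "myhbatp", "pbcr", "piukbpou", "pnvd", "pnvp"
Leaf count: 11

11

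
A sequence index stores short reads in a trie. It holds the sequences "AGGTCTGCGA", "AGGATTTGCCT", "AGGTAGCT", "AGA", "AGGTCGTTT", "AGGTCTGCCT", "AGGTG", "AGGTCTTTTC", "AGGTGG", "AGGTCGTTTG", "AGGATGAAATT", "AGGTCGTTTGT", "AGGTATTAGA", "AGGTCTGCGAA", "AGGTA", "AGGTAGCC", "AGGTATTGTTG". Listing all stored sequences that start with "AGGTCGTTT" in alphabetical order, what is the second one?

AGGTCGTTTG

Words with prefix "AGGTCGTTT", in lexicographic order: "AGGTCGTTT", "AGGTCGTTTG", "AGGTCGTTTGT"
The 2nd is AGGTCGTTTG.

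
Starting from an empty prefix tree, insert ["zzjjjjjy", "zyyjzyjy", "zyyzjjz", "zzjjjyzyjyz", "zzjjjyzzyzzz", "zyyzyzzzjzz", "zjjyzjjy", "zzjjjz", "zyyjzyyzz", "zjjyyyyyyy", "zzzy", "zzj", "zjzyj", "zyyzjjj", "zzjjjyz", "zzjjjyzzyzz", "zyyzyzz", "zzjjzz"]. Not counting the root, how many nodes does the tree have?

For each word, the new-node count is its length minus the longest prefix already in the trie:
  "zzjjjjjy" → 8 new (z, z, j, j, j, j, j, y)
  "zyyjzyjy" → prefix "z" already present; 7 new (y, y, j, z, y, j, y)
  "zyyzjjz" → prefix "zyy" already present; 4 new (z, j, j, z)
  "zzjjjyzyjyz" → prefix "zzjjj" already present; 6 new (y, z, y, j, y, z)
  "zzjjjyzzyzzz" → prefix "zzjjjyz" already present; 5 new (z, y, z, z, z)
  "zyyzyzzzjzz" → prefix "zyyz" already present; 7 new (y, z, z, z, j, z, z)
  "zjjyzjjy" → prefix "z" already present; 7 new (j, j, y, z, j, j, y)
  "zzjjjz" → prefix "zzjjj" already present; 1 new (z)
  "zyyjzyyzz" → prefix "zyyjzy" already present; 3 new (y, z, z)
  "zjjyyyyyyy" → prefix "zjjy" already present; 6 new (y, y, y, y, y, y)
  "zzzy" → prefix "zz" already present; 2 new (z, y)
  "zzj" → prefix "zzj" already present; 0 new (none)
  "zjzyj" → prefix "zj" already present; 3 new (z, y, j)
  "zyyzjjj" → prefix "zyyzjj" already present; 1 new (j)
  "zzjjjyz" → prefix "zzjjjyz" already present; 0 new (none)
  "zzjjjyzzyzz" → prefix "zzjjjyzzyzz" already present; 0 new (none)
  "zyyzyzz" → prefix "zyyzyzz" already present; 0 new (none)
  "zzjjzz" → prefix "zzjj" already present; 2 new (z, z)
Total nodes = 8 + 7 + 4 + 6 + 5 + 7 + 7 + 1 + 3 + 6 + 2 + 0 + 3 + 1 + 0 + 0 + 0 + 2 = 62

62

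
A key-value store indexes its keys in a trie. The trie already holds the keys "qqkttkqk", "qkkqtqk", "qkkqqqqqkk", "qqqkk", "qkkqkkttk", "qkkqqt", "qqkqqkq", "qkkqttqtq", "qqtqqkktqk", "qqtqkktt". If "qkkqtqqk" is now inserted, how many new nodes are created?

"qkkqtq" is already a path in the trie; the remaining "qk" must be added.
So 8 − 6 = 2 new nodes.

2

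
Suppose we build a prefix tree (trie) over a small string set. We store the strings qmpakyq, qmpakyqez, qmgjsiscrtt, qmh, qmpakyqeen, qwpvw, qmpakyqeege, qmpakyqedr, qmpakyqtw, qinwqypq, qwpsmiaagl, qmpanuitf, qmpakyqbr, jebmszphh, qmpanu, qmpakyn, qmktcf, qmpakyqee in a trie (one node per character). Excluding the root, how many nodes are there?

66

Trace insertions, counting only characters that open a new branch:
  "qmpakyq" → 7 new (q, m, p, a, k, y, q)
  "qmpakyqez" → prefix "qmpakyq" already present; 2 new (e, z)
  "qmgjsiscrtt" → prefix "qm" already present; 9 new (g, j, s, i, s, c, r, t, t)
  "qmh" → prefix "qm" already present; 1 new (h)
  "qmpakyqeen" → prefix "qmpakyqe" already present; 2 new (e, n)
  "qwpvw" → prefix "q" already present; 4 new (w, p, v, w)
  "qmpakyqeege" → prefix "qmpakyqee" already present; 2 new (g, e)
  "qmpakyqedr" → prefix "qmpakyqe" already present; 2 new (d, r)
  "qmpakyqtw" → prefix "qmpakyq" already present; 2 new (t, w)
  "qinwqypq" → prefix "q" already present; 7 new (i, n, w, q, y, p, q)
  "qwpsmiaagl" → prefix "qwp" already present; 7 new (s, m, i, a, a, g, l)
  "qmpanuitf" → prefix "qmpa" already present; 5 new (n, u, i, t, f)
  "qmpakyqbr" → prefix "qmpakyq" already present; 2 new (b, r)
  "jebmszphh" → 9 new (j, e, b, m, s, z, p, h, h)
  "qmpanu" → prefix "qmpanu" already present; 0 new (none)
  "qmpakyn" → prefix "qmpaky" already present; 1 new (n)
  "qmktcf" → prefix "qm" already present; 4 new (k, t, c, f)
  "qmpakyqee" → prefix "qmpakyqee" already present; 0 new (none)
Total nodes = 7 + 2 + 9 + 1 + 2 + 4 + 2 + 2 + 2 + 7 + 7 + 5 + 2 + 9 + 0 + 1 + 4 + 0 = 66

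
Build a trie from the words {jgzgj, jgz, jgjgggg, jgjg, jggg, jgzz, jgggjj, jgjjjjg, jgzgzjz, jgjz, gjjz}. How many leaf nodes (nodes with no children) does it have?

8

A leaf is a node with no children — equivalently, the end of a word that is not a proper prefix of any other stored word.
Those words: "gjjz", "jgggjj", "jgjgggg", "jgjjjjg", "jgjz", "jgzgj", "jgzgzjz", "jgzz"
Leaf count: 8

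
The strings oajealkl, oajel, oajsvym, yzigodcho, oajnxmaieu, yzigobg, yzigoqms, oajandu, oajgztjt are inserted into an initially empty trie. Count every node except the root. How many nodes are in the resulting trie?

43

Trace insertions, counting only characters that open a new branch:
  "oajealkl" → 8 new (o, a, j, e, a, l, k, l)
  "oajel" → prefix "oaje" already present; 1 new (l)
  "oajsvym" → prefix "oaj" already present; 4 new (s, v, y, m)
  "yzigodcho" → 9 new (y, z, i, g, o, d, c, h, o)
  "oajnxmaieu" → prefix "oaj" already present; 7 new (n, x, m, a, i, e, u)
  "yzigobg" → prefix "yzigo" already present; 2 new (b, g)
  "yzigoqms" → prefix "yzigo" already present; 3 new (q, m, s)
  "oajandu" → prefix "oaj" already present; 4 new (a, n, d, u)
  "oajgztjt" → prefix "oaj" already present; 5 new (g, z, t, j, t)
Total nodes = 8 + 1 + 4 + 9 + 7 + 2 + 3 + 4 + 5 = 43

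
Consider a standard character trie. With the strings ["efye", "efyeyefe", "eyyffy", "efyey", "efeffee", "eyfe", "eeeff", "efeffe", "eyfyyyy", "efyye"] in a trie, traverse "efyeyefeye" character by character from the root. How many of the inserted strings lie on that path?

Traverse "efyeyefeye" character by character; count nodes along the way that are marked as word ends.
Prefixes of the query that are stored words: "efye", "efyey", "efyeyefe"
Count: 3

3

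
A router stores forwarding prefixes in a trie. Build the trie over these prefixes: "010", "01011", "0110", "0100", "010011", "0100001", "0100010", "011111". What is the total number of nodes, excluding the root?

Insert word by word; a character creates a node only if that edge doesn't already exist:
  "010" → 3 new (0, 1, 0)
  "01011" → prefix "010" already present; 2 new (1, 1)
  "0110" → prefix "01" already present; 2 new (1, 0)
  "0100" → prefix "010" already present; 1 new (0)
  "010011" → prefix "0100" already present; 2 new (1, 1)
  "0100001" → prefix "0100" already present; 3 new (0, 0, 1)
  "0100010" → prefix "01000" already present; 2 new (1, 0)
  "011111" → prefix "011" already present; 3 new (1, 1, 1)
Total nodes = 3 + 2 + 2 + 1 + 2 + 3 + 2 + 3 = 18

18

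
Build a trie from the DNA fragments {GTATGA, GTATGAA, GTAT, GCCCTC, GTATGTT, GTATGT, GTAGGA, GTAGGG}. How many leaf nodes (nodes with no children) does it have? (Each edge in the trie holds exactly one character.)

5

A leaf is a node with no children — equivalently, the end of a word that is not a proper prefix of any other stored word.
Those words: "GCCCTC", "GTAGGA", "GTAGGG", "GTATGAA", "GTATGTT"
Leaf count: 5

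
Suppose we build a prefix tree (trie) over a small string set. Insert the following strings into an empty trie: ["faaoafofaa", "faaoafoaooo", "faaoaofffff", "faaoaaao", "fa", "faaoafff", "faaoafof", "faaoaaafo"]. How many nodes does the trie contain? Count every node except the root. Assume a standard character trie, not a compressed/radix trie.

27

Trace insertions, counting only characters that open a new branch:
  "faaoafofaa" → 10 new (f, a, a, o, a, f, o, f, a, a)
  "faaoafoaooo" → prefix "faaoafo" already present; 4 new (a, o, o, o)
  "faaoaofffff" → prefix "faaoa" already present; 6 new (o, f, f, f, f, f)
  "faaoaaao" → prefix "faaoa" already present; 3 new (a, a, o)
  "fa" → prefix "fa" already present; 0 new (none)
  "faaoafff" → prefix "faaoaf" already present; 2 new (f, f)
  "faaoafof" → prefix "faaoafof" already present; 0 new (none)
  "faaoaaafo" → prefix "faaoaaa" already present; 2 new (f, o)
Total nodes = 10 + 4 + 6 + 3 + 0 + 2 + 0 + 2 = 27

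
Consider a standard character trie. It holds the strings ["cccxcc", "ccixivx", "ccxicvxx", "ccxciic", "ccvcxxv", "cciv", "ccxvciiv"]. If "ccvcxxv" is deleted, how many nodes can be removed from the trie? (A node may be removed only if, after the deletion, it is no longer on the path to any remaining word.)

5

Walk "ccvcxxv" from the leaf back toward the root, removing each node that no remaining word uses.
The suffix "vcxxv" (5 nodes) is used only by "ccvcxxv"; the node for "cc" still has the child "c", so pruning stops there.
Nodes removed: 5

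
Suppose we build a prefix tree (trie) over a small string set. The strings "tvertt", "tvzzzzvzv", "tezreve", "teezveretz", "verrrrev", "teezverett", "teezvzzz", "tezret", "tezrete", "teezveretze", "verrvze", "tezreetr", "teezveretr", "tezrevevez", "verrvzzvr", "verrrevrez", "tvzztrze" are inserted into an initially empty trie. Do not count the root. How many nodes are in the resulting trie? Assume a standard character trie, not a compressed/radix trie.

64

Insert word by word; a character creates a node only if that edge doesn't already exist:
  "tvertt" → 6 new (t, v, e, r, t, t)
  "tvzzzzvzv" → prefix "tv" already present; 7 new (z, z, z, z, v, z, v)
  "tezreve" → prefix "t" already present; 6 new (e, z, r, e, v, e)
  "teezveretz" → prefix "te" already present; 8 new (e, z, v, e, r, e, t, z)
  "verrrrev" → 8 new (v, e, r, r, r, r, e, v)
  "teezverett" → prefix "teezveret" already present; 1 new (t)
  "teezvzzz" → prefix "teezv" already present; 3 new (z, z, z)
  "tezret" → prefix "tezre" already present; 1 new (t)
  "tezrete" → prefix "tezret" already present; 1 new (e)
  "teezveretze" → prefix "teezveretz" already present; 1 new (e)
  "verrvze" → prefix "verr" already present; 3 new (v, z, e)
  "tezreetr" → prefix "tezre" already present; 3 new (e, t, r)
  "teezveretr" → prefix "teezveret" already present; 1 new (r)
  "tezrevevez" → prefix "tezreve" already present; 3 new (v, e, z)
  "verrvzzvr" → prefix "verrvz" already present; 3 new (z, v, r)
  "verrrevrez" → prefix "verrr" already present; 5 new (e, v, r, e, z)
  "tvzztrze" → prefix "tvzz" already present; 4 new (t, r, z, e)
Total nodes = 6 + 7 + 6 + 8 + 8 + 1 + 3 + 1 + 1 + 1 + 3 + 3 + 1 + 3 + 3 + 5 + 4 = 64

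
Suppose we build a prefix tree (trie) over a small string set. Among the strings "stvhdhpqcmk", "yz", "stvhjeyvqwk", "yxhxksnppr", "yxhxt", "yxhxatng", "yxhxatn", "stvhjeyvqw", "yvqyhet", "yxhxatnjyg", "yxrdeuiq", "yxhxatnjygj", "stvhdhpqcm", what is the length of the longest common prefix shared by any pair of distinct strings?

10

Look for the deepest trie node that still has at least two words in its subtree.
e.g. "stvhdhpqcm" and "stvhdhpqcmk" share the prefix "stvhdhpqcm" of length 10; no pair shares a longer one.
Longest shared-prefix length: 10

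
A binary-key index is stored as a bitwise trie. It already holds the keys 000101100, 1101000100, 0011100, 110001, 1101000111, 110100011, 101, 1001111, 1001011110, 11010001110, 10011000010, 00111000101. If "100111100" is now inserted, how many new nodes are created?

2

Walking "100111100" from the root, the first 7 characters ("1001111") follow existing edges; "0" is the first miss.
Each of the 2 remaining characters creates one node.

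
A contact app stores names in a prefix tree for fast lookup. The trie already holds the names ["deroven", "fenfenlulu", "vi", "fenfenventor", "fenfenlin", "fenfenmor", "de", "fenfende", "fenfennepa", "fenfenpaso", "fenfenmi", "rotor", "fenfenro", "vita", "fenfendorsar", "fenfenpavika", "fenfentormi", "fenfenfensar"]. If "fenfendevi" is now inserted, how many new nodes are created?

"fenfende" is already a path in the trie; the remaining "vi" must be added.
Each of the 2 remaining characters creates one node.

2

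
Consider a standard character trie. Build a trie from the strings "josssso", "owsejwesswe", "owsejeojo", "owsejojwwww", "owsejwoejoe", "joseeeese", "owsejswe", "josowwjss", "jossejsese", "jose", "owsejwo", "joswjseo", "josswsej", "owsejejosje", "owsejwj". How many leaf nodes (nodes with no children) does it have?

A leaf is a node with no children — equivalently, the end of a word that is not a proper prefix of any other stored word.
Those words: "joseeeese", "josowwjss", "jossejsese", "josssso", "josswsej", "joswjseo", "owsejejosje", "owsejeojo", "owsejojwwww", "owsejswe", "owsejwesswe", "owsejwj", "owsejwoejoe"
Leaf count: 13

13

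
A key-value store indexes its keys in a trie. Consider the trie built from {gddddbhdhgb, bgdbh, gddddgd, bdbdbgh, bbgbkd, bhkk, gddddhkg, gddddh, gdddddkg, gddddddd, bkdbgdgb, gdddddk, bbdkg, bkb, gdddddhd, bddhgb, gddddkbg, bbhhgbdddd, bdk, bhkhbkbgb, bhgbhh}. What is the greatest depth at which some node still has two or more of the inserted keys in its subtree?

Equivalently: take the maximum, over all pairs, of their longest common prefix length.
e.g. "gdddddk" and "gdddddkg" share the prefix "gdddddk" of length 7; no pair shares a longer one.
Longest shared-prefix length: 7

7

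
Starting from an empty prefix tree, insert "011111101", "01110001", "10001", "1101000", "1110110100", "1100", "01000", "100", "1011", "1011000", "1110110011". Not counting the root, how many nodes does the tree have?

Trace insertions, counting only characters that open a new branch:
  "011111101" → 9 new (0, 1, 1, 1, 1, 1, 1, 0, 1)
  "01110001" → prefix "0111" already present; 4 new (0, 0, 0, 1)
  "10001" → 5 new (1, 0, 0, 0, 1)
  "1101000" → prefix "1" already present; 6 new (1, 0, 1, 0, 0, 0)
  "1110110100" → prefix "11" already present; 8 new (1, 0, 1, 1, 0, 1, 0, 0)
  "1100" → prefix "110" already present; 1 new (0)
  "01000" → prefix "01" already present; 3 new (0, 0, 0)
  "100" → prefix "100" already present; 0 new (none)
  "1011" → prefix "10" already present; 2 new (1, 1)
  "1011000" → prefix "1011" already present; 3 new (0, 0, 0)
  "1110110011" → prefix "1110110" already present; 3 new (0, 1, 1)
Total nodes = 9 + 4 + 5 + 6 + 8 + 1 + 3 + 0 + 2 + 3 + 3 = 44

44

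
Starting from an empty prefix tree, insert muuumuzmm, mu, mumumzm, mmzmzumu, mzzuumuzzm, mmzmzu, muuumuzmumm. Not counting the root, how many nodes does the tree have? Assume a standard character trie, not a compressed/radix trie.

33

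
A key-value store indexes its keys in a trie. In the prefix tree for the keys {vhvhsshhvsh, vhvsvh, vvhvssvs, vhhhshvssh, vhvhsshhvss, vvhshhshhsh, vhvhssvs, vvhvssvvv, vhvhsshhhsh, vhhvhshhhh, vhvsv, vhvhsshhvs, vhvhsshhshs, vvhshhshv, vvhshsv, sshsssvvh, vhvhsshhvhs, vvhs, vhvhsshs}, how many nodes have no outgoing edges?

16

Leaves are exactly the stored words that no other stored word extends.
Those words: "sshsssvvh", "vhhhshvssh", "vhhvhshhhh", "vhvhsshhhsh", "vhvhsshhshs", "vhvhsshhvhs", "vhvhsshhvsh", "vhvhsshhvss", "vhvhsshs", "vhvhssvs", "vhvsvh", "vvhshhshhsh", "vvhshhshv", "vvhshsv", "vvhvssvs", "vvhvssvvv"
Leaf count: 16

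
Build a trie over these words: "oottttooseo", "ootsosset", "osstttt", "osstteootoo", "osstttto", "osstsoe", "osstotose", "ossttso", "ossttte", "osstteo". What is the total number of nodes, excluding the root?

41

Trace insertions, counting only characters that open a new branch:
  "oottttooseo" → 11 new (o, o, t, t, t, t, o, o, s, e, o)
  "ootsosset" → prefix "oot" already present; 6 new (s, o, s, s, e, t)
  "osstttt" → prefix "o" already present; 6 new (s, s, t, t, t, t)
  "osstteootoo" → prefix "osstt" already present; 6 new (e, o, o, t, o, o)
  "osstttto" → prefix "osstttt" already present; 1 new (o)
  "osstsoe" → prefix "osst" already present; 3 new (s, o, e)
  "osstotose" → prefix "osst" already present; 5 new (o, t, o, s, e)
  "ossttso" → prefix "osstt" already present; 2 new (s, o)
  "ossttte" → prefix "ossttt" already present; 1 new (e)
  "osstteo" → prefix "osstteo" already present; 0 new (none)
Total nodes = 11 + 6 + 6 + 6 + 1 + 3 + 5 + 2 + 1 + 0 = 41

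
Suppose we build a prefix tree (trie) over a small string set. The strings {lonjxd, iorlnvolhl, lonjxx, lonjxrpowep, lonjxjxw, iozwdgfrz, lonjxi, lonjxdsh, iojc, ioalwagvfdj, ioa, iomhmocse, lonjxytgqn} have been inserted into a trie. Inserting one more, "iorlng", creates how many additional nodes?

1

"iorln" is already a path in the trie; the remaining "g" must be added.
New nodes needed: |"iorlng"| − 5 = 6 − 5 = 1.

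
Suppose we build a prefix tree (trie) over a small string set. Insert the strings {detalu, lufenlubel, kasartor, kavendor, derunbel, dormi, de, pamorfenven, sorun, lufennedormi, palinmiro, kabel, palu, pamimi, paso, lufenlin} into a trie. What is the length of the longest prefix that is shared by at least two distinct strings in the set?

Look for the deepest trie node that still has at least two words in its subtree.
e.g. "lufenlin" and "lufenlubel" share the prefix "lufenl" of length 6; no pair shares a longer one.
Longest shared-prefix length: 6

6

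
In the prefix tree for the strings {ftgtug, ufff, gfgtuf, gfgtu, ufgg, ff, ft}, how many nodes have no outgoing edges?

5

Leaves are exactly the stored words that no other stored word extends.
Those words: "ff", "ftgtug", "gfgtuf", "ufff", "ufgg"
Leaf count: 5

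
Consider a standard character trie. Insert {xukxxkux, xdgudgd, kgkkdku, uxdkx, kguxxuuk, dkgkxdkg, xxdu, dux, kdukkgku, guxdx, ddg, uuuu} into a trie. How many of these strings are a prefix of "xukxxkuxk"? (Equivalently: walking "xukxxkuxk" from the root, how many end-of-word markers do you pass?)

1

Check each prefix of "xukxxkuxk" against the stored set — each match is an end-marker on the path.
Prefixes of the query that are stored words: "xukxxkux"
Count: 1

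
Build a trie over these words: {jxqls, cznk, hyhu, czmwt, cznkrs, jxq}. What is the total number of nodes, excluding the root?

For each word, the new-node count is its length minus the longest prefix already in the trie:
  "jxqls" → 5 new (j, x, q, l, s)
  "cznk" → 4 new (c, z, n, k)
  "hyhu" → 4 new (h, y, h, u)
  "czmwt" → prefix "cz" already present; 3 new (m, w, t)
  "cznkrs" → prefix "cznk" already present; 2 new (r, s)
  "jxq" → prefix "jxq" already present; 0 new (none)
Total nodes = 5 + 4 + 4 + 3 + 2 + 0 = 18

18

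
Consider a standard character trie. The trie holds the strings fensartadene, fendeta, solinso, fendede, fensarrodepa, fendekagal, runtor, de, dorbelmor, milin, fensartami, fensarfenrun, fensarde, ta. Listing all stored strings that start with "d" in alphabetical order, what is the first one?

de

DFS of the "d" subtree visits, in order: "de", "dorbelmor"
The 1st is de.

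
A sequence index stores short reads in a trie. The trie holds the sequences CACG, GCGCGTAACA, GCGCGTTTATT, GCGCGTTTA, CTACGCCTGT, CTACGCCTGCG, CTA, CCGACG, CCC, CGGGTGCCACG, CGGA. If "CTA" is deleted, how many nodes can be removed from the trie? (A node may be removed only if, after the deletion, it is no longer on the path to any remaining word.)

A node on "CTA"'s path can go only if nothing else ends at it or branches off below it.
Every node on "CTA" is still needed (e.g. by "CTACGCCTGT"), so nothing is freed.
Nodes removed: 0

0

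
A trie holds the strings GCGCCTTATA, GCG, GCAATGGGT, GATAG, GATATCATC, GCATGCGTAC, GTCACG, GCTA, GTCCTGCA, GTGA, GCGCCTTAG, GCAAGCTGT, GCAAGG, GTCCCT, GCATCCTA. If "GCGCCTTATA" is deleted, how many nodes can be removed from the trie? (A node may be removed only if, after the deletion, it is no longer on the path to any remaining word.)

Walk "GCGCCTTATA" from the leaf back toward the root, removing each node that no remaining word uses.
The suffix "TA" (2 nodes) is used only by "GCGCCTTATA"; the node for "GCGCCTTA" still has the child "G", so pruning stops there.
Nodes removed: 2

2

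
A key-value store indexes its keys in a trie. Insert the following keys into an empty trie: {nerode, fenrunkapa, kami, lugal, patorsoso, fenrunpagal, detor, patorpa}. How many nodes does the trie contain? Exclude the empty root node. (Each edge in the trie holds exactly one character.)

46

Count nodes per top-level branch (shared prefixes stored once):
  'd'-branch (detor): 5 nodes
  'f'-branch (fenrunkapa, fenrunpagal): 15 nodes
  'k'-branch (kami): 4 nodes
  'l'-branch (lugal): 5 nodes
  'n'-branch (nerode): 6 nodes
  'p'-branch (patorpa, patorsoso): 11 nodes
Sum: 46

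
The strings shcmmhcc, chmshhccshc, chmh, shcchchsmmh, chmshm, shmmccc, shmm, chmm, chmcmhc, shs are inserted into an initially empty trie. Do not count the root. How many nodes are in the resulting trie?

Count nodes per top-level branch (shared prefixes stored once):
  'c'-branch (chmcmhc, chmh, chmm, chmshhccshc, chmshm): 18 nodes
  's'-branch (shcchchsmmh, shcmmhcc, shmm, shmmccc, shs): 22 nodes
Sum: 40

40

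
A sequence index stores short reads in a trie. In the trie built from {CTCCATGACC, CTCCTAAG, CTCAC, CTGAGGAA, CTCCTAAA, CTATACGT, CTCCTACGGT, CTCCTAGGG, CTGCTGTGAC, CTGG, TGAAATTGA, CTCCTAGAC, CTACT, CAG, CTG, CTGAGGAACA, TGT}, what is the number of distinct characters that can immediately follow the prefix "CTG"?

Walk "CTG" from the root, arriving at one node.
Distinct next characters after "CTG": A, C, G.
That node has 3 child edges.

3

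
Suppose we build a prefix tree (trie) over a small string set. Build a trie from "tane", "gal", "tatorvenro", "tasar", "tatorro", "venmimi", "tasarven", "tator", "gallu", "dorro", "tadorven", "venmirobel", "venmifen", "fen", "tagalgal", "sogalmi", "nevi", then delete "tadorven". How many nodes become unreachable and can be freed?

Walk "tadorven" from the leaf back toward the root, removing each node that no remaining word uses.
The suffix "dorven" (6 nodes) is used only by "tadorven"; the node for "ta" still has the child "n", so pruning stops there.
Nodes removed: 6

6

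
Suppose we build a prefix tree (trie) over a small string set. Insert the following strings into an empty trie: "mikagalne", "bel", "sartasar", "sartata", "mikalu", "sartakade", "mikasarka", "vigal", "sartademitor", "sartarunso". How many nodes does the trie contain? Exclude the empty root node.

Trace insertions, counting only characters that open a new branch:
  "mikagalne" → 9 new (m, i, k, a, g, a, l, n, e)
  "bel" → 3 new (b, e, l)
  "sartasar" → 8 new (s, a, r, t, a, s, a, r)
  "sartata" → prefix "sarta" already present; 2 new (t, a)
  "mikalu" → prefix "mika" already present; 2 new (l, u)
  "sartakade" → prefix "sarta" already present; 4 new (k, a, d, e)
  "mikasarka" → prefix "mika" already present; 5 new (s, a, r, k, a)
  "vigal" → 5 new (v, i, g, a, l)
  "sartademitor" → prefix "sarta" already present; 7 new (d, e, m, i, t, o, r)
  "sartarunso" → prefix "sarta" already present; 5 new (r, u, n, s, o)
Total nodes = 9 + 3 + 8 + 2 + 2 + 4 + 5 + 5 + 7 + 5 = 50

50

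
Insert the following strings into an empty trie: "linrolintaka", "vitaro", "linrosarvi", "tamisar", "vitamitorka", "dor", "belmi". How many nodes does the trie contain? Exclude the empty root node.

45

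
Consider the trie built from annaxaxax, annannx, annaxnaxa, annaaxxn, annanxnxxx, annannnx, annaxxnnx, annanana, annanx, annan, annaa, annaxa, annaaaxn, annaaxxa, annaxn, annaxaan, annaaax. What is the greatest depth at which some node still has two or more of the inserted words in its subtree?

7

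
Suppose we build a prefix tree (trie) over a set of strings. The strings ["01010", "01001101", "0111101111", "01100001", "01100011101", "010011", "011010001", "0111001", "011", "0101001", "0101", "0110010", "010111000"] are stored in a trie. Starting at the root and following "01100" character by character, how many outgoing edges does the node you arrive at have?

Walk "01100" from the root, arriving at one node.
Characters that immediately follow "01100" among the stored strings: {0, 1}.
That node has 2 child edges.

2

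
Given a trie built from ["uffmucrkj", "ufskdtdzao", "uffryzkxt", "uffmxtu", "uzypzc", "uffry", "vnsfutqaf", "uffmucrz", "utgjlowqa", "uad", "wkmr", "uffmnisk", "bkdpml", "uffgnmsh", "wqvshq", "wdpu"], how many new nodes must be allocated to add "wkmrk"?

1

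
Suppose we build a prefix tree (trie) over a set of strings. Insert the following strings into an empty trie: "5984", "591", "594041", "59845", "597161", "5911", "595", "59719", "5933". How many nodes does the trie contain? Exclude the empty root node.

19

Trace insertions, counting only characters that open a new branch:
  "5984" → 4 new (5, 9, 8, 4)
  "591" → prefix "59" already present; 1 new (1)
  "594041" → prefix "59" already present; 4 new (4, 0, 4, 1)
  "59845" → prefix "5984" already present; 1 new (5)
  "597161" → prefix "59" already present; 4 new (7, 1, 6, 1)
  "5911" → prefix "591" already present; 1 new (1)
  "595" → prefix "59" already present; 1 new (5)
  "59719" → prefix "5971" already present; 1 new (9)
  "5933" → prefix "59" already present; 2 new (3, 3)
Total nodes = 4 + 1 + 4 + 1 + 4 + 1 + 1 + 1 + 2 = 19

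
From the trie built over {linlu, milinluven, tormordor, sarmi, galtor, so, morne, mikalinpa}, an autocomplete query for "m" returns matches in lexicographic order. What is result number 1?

DFS of the "m" subtree visits, in order: "mikalinpa", "milinluven", "morne"
Position 1: mikalinpa

mikalinpa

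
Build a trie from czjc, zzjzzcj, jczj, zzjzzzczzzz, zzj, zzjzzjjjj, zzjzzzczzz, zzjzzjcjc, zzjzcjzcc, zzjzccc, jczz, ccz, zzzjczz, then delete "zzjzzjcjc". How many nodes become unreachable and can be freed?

After clearing the end-marker at "zzjzzjcjc", prune upward until reaching a node still needed by another word.
The suffix "cjc" (3 nodes) is used only by "zzjzzjcjc"; the node for "zzjzzj" still has the child "j", so pruning stops there.
Nodes removed: 3

3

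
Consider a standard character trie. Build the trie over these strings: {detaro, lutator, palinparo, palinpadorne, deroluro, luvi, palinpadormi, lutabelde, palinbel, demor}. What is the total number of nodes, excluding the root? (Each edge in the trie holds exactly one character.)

Trace insertions, counting only characters that open a new branch:
  "detaro" → 6 new (d, e, t, a, r, o)
  "lutator" → 7 new (l, u, t, a, t, o, r)
  "palinparo" → 9 new (p, a, l, i, n, p, a, r, o)
  "palinpadorne" → prefix "palinpa" already present; 5 new (d, o, r, n, e)
  "deroluro" → prefix "de" already present; 6 new (r, o, l, u, r, o)
  "luvi" → prefix "lu" already present; 2 new (v, i)
  "palinpadormi" → prefix "palinpador" already present; 2 new (m, i)
  "lutabelde" → prefix "luta" already present; 5 new (b, e, l, d, e)
  "palinbel" → prefix "palin" already present; 3 new (b, e, l)
  "demor" → prefix "de" already present; 3 new (m, o, r)
Total nodes = 6 + 7 + 9 + 5 + 6 + 2 + 2 + 5 + 3 + 3 = 48

48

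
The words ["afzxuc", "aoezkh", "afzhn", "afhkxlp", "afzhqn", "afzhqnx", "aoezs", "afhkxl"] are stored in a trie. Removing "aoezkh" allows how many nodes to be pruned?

Walk "aoezkh" from the leaf back toward the root, removing each node that no remaining word uses.
The suffix "kh" (2 nodes) is used only by "aoezkh"; the node for "aoez" still has the child "s", so pruning stops there.
Nodes removed: 2

2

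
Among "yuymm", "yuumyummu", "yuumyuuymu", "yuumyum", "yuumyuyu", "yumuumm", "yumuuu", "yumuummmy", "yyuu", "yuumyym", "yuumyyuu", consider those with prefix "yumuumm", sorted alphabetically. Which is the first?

DFS of the "yumuumm" subtree visits, in order: "yumuumm", "yumuummmy"
The 1st is yumuumm.

yumuumm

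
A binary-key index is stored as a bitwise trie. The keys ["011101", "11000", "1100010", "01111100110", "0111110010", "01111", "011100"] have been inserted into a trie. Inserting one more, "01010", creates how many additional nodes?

3

"01" is already a path in the trie; the remaining "010" must be added.
So 5 − 2 = 3 new nodes.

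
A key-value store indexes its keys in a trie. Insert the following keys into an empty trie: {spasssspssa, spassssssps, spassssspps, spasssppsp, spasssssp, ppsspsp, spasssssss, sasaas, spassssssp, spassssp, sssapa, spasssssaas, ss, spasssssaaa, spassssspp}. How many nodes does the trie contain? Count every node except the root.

Count nodes per top-level branch (shared prefixes stored once):
  'p'-branch (ppsspsp): 7 nodes
  's'-branch (sasaas, spasssppsp, spassssp, spasssspssa, spasssssaaa, spasssssaas, spasssssp, spassssspp, spassssspps, spassssssp, spassssssps, spasssssss, ss, sssapa): 37 nodes
Sum: 44

44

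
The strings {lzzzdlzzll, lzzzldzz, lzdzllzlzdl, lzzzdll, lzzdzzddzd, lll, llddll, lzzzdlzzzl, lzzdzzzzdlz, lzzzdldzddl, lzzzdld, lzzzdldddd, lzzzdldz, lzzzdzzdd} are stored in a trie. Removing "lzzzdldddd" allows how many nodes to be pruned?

3

A node on "lzzzdldddd"'s path can go only if nothing else ends at it or branches off below it.
The suffix "ddd" (3 nodes) is used only by "lzzzdldddd"; the node for "lzzzdld" still has the child "z", so pruning stops there.
Nodes removed: 3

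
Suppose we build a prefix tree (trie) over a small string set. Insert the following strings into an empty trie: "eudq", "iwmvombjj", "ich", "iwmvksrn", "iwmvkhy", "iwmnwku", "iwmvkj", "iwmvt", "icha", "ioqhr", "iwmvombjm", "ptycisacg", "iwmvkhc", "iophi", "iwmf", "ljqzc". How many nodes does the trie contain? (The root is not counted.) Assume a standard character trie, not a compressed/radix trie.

52

Count nodes per top-level branch (shared prefixes stored once):
  'e'-branch (eudq): 4 nodes
  'i'-branch (ich, icha, iophi, ioqhr, iwmf, iwmnwku, iwmvkhc, iwmvkhy, iwmvkj, iwmvksrn, iwmvombjj, iwmvombjm, iwmvt): 34 nodes
  'l'-branch (ljqzc): 5 nodes
  'p'-branch (ptycisacg): 9 nodes
Sum: 52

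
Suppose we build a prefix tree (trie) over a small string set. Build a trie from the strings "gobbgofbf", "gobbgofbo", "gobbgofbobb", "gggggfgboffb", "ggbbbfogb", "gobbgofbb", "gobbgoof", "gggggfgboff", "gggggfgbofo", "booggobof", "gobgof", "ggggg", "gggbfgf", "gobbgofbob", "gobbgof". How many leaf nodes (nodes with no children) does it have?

A leaf is a node with no children — equivalently, the end of a word that is not a proper prefix of any other stored word.
Those words: "booggobof", "ggbbbfogb", "gggbfgf", "gggggfgboffb", "gggggfgbofo", "gobbgofbb", "gobbgofbf", "gobbgofbobb", "gobbgoof", "gobgof"
Leaf count: 10

10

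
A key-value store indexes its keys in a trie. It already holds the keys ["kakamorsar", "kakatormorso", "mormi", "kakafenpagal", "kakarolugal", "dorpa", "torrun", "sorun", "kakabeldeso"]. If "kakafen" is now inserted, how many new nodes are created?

Every character of "kakafen" already lies on an existing path (it is a prefix of some stored word).
No new nodes are needed: 0.

0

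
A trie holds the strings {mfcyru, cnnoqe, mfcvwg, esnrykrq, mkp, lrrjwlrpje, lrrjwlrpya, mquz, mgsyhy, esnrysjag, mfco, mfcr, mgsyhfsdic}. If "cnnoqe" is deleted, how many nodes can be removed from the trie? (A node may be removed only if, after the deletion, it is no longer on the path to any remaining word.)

After clearing the end-marker at "cnnoqe", prune upward until reaching a node still needed by another word.
No other word shares any prefix with "cnnoqe", so all 6 of its nodes go.
Nodes removed: 6

6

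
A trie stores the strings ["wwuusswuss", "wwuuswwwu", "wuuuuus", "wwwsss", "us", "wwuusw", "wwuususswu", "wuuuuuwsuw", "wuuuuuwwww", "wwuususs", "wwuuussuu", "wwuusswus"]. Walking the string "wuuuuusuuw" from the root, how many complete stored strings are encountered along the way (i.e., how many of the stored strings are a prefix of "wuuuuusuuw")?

1

Traverse "wuuuuusuuw" character by character; count nodes along the way that are marked as word ends.
Prefixes of the query that are stored words: "wuuuuus"
Count: 1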